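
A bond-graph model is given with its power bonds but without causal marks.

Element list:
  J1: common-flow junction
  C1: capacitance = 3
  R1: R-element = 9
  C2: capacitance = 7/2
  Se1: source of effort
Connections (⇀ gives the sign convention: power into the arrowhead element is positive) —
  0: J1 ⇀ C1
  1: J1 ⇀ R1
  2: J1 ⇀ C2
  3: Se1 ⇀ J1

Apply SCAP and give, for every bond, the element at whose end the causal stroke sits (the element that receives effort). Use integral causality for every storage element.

#3 |J1  (Se1 fixes effort; stroke away)
#0 |J1  (C1 integral (e out))
#2 |J1  (prefer integral on C2)
#1 |R1  (J1 needs exactly one f-in)

#0 stroke at J1
#1 stroke at R1
#2 stroke at J1
#3 stroke at J1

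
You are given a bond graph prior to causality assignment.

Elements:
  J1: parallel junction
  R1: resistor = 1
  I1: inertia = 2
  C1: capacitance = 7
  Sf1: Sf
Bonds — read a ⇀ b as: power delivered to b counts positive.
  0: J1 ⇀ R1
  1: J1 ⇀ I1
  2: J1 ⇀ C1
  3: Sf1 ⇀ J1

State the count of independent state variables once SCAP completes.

β3 stroke at Sf1  (Sf1 (Sf) sets flow on bond)
β1 stroke at I1  (I1 integral (f out))
β2 stroke at J1  (C1 outputs effort q/C1)
β0 stroke at R1  (common-e at J1 fixed by 2)

2  (C1, I1 all integral)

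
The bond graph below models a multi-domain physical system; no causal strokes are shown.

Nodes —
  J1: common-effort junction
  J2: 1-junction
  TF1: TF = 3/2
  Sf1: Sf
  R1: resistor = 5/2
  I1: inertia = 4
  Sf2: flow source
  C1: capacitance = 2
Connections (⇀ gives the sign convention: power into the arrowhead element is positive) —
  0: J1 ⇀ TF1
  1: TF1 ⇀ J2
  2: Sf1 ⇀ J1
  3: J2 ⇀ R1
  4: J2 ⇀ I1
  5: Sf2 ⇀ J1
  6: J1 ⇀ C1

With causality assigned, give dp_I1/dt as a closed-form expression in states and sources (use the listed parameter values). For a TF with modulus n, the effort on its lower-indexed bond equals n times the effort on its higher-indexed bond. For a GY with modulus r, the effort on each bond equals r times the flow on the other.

dp_I1/dt = -5*p_I1/8 + q_C1/3

bond 2 →Sf1  (Sf1 fixes flow; stroke at Sf1)
bond 5 →Sf2  (source Sf2 imposes f)
bond 4 →I1  (I1: I, integral causality)
bond 1 →J2  (common-f at J2 fixed by 4)
bond 3 →J2  (1-jn J2 has f-setter on 4)
bond 0 →TF1  (through TF1, causality passes straight; one stroke at TF1)
bond 6 →J1  (closing 0-jn rule on J1)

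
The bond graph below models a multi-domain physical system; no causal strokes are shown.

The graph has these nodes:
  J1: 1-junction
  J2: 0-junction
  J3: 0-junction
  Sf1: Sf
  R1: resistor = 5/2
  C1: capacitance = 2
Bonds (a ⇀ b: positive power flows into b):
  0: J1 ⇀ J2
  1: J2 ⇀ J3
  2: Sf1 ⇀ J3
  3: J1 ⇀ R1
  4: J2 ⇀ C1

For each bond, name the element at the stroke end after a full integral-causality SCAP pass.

#0 stroke at J1
#1 stroke at J3
#2 stroke at Sf1
#3 stroke at R1
#4 stroke at J2

b2 stroke at Sf1  (Sf1 fixes flow; stroke at Sf1)
b1 stroke at J3  (only one effort-in slot at J3)
b4 stroke at J2  (C1 integral (e out))
b0 stroke at J1  (0-jn J2 has e-setter on 4)
b3 stroke at R1  (J1: last free bond brings flow in)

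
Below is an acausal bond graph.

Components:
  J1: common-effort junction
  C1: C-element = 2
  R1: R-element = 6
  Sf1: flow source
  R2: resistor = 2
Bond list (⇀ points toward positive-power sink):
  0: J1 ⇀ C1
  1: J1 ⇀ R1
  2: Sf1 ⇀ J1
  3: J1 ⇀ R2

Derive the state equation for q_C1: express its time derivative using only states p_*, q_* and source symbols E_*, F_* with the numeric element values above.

β2 →Sf1  (Sf1 (Sf) sets flow on bond)
β0 →J1  (prefer integral on C1)
β1 →R1  (J1 effort already set via bond 0)
β3 →R2  (J1 effort already set via bond 0)

dq_C1/dt = F_Sf1 - q_C1/3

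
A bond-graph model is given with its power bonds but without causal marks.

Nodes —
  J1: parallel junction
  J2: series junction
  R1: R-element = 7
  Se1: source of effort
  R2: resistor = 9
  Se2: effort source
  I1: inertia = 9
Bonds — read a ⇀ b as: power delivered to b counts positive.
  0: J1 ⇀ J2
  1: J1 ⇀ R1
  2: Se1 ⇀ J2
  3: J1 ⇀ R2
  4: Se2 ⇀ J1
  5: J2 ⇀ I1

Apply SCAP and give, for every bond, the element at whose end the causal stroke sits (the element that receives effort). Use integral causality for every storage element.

#2 →J2  (Se1 (Se) sets effort on bond)
#4 →J1  (source Se2 imposes e)
#0 →J2  (common-e at J1 fixed by 4)
#1 →R1  (common-e at J1 fixed by 4)
#3 →R2  (0-jn J1 has e-setter on 4)
#5 →I1  (J2 needs exactly one f-in)

bond 0 stroke at J2
bond 1 stroke at R1
bond 2 stroke at J2
bond 3 stroke at R2
bond 4 stroke at J1
bond 5 stroke at I1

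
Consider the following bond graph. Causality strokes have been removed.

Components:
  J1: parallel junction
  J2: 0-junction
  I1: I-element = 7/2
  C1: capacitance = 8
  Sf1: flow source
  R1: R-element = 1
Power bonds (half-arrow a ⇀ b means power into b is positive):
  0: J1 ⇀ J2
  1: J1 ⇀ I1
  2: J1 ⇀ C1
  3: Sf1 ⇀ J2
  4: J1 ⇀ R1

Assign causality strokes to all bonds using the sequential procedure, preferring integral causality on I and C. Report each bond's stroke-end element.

b0 stroke→J2
b1 stroke→I1
b2 stroke→J1
b3 stroke→Sf1
b4 stroke→R1

bond 3 →Sf1  (Sf1 (Sf) sets flow on bond)
bond 0 →J2  (only one effort-in slot at J2)
bond 1 →I1  (prefer integral on I1)
bond 2 →J1  (C1: C, integral causality)
bond 4 →R1  (J1: bond 2 brought effort, rest push out)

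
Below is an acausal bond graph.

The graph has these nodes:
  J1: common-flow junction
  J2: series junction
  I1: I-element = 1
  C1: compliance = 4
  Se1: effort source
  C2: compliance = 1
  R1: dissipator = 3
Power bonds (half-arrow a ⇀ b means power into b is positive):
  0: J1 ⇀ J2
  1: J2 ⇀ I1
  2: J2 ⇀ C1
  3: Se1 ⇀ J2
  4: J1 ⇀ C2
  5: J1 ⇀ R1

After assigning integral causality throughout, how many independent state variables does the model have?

bond 3 stroke→J2  (Se1: effort source, stroke at far end)
bond 1 stroke→I1  (I1: I, integral causality)
bond 0 stroke→J2  (J2 flow already set via bond 1)
bond 2 stroke→J2  (J2 flow already set via bond 1)
bond 4 stroke→J1  (common-f at J1 fixed by 0)
bond 5 stroke→J1  (J1 flow already set via bond 0)

3  (C1, C2, I1 all integral)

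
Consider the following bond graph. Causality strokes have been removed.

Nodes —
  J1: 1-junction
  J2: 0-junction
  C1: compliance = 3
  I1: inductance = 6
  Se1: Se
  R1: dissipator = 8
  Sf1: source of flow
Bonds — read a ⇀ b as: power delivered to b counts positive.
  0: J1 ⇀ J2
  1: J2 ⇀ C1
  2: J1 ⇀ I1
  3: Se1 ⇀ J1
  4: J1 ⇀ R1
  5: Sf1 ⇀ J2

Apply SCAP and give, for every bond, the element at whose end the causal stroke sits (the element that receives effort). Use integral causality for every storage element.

b3 →J1  (source Se1 imposes e)
b5 →Sf1  (Sf1: flow source, stroke at near end)
b1 →J2  (C1 integral (e out))
b0 →J1  (J2 effort already set via bond 1)
b2 →I1  (I1: I, integral causality)
b4 →J1  (common-f at J1 fixed by 2)

#0 stroke→J1
#1 stroke→J2
#2 stroke→I1
#3 stroke→J1
#4 stroke→J1
#5 stroke→Sf1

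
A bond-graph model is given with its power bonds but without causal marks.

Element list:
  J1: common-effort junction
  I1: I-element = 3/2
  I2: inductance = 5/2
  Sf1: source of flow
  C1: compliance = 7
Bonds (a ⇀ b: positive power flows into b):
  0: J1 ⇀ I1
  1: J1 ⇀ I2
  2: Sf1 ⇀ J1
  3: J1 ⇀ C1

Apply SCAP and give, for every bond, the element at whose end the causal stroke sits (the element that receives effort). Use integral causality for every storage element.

#2 |Sf1  (Sf1 fixes flow; stroke at Sf1)
#0 |I1  (I1: I, integral causality)
#1 |I2  (I2 integral (f out))
#3 |J1  (J1 needs exactly one e-in)

#0 stroke→I1
#1 stroke→I2
#2 stroke→Sf1
#3 stroke→J1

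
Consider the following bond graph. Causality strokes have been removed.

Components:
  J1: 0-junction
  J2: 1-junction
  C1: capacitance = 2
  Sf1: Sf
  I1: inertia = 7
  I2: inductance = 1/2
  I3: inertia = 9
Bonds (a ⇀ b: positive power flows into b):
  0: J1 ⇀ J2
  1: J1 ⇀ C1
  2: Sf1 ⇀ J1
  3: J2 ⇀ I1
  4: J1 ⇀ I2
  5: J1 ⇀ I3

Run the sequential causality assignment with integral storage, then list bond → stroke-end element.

bond 0 |J2
bond 1 |J1
bond 2 |Sf1
bond 3 |I1
bond 4 |I2
bond 5 |I3

b2 |Sf1  (source Sf1 imposes f)
b1 |J1  (C1 outputs effort q/C1)
b0 |J2  (J1: bond 1 brought effort, rest push out)
b4 |I2  (J1 effort already set via bond 1)
b5 |I3  (0-jn J1 has e-setter on 1)
b3 |I1  (closing 1-jn rule on J2)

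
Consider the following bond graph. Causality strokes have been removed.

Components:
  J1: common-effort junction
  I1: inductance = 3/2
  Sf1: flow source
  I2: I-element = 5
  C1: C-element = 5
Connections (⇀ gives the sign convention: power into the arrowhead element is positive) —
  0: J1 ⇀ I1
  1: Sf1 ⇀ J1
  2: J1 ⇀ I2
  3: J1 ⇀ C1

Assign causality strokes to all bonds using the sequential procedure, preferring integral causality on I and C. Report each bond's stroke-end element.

β1 stroke→Sf1  (Sf1 fixes flow; stroke at Sf1)
β0 stroke→I1  (prefer integral on I1)
β2 stroke→I2  (I2 outputs flow p/I2)
β3 stroke→J1  (only one effort-in slot at J1)

b0 |I1
b1 |Sf1
b2 |I2
b3 |J1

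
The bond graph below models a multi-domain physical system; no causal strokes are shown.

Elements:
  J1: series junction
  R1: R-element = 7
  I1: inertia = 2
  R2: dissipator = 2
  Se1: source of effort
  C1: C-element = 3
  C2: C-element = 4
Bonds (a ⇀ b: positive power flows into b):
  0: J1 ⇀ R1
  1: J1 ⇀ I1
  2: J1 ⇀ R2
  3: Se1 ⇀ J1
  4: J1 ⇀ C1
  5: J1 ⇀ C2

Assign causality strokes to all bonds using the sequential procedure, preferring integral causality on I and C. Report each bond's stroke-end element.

bond 0 stroke at J1
bond 1 stroke at I1
bond 2 stroke at J1
bond 3 stroke at J1
bond 4 stroke at J1
bond 5 stroke at J1

β3 |J1  (source Se1 imposes e)
β1 |I1  (I1: I, integral causality)
β0 |J1  (common-f at J1 fixed by 1)
β2 |J1  (J1 flow already set via bond 1)
β4 |J1  (J1 flow already set via bond 1)
β5 |J1  (J1: bond 1 brought flow, rest push out)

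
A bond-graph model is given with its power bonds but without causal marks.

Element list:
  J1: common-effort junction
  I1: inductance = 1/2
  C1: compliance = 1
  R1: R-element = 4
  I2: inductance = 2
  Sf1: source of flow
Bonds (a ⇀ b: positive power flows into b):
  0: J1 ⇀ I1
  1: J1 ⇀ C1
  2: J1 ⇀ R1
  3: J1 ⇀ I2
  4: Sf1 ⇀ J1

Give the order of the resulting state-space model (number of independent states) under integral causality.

3  (C1, I1, I2 all integral)

β4 stroke→Sf1  (source Sf1 imposes f)
β0 stroke→I1  (I1: I, integral causality)
β1 stroke→J1  (C1: C, integral causality)
β2 stroke→R1  (J1: bond 1 brought effort, rest push out)
β3 stroke→I2  (0-jn J1 has e-setter on 1)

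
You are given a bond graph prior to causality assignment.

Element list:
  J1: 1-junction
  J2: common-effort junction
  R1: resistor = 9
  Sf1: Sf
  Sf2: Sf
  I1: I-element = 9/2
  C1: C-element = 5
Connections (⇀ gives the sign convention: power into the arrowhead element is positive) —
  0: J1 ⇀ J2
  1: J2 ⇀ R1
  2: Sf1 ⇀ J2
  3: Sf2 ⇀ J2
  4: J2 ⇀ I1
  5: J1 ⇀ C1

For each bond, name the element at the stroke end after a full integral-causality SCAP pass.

#0 stroke→J2
#1 stroke→R1
#2 stroke→Sf1
#3 stroke→Sf2
#4 stroke→I1
#5 stroke→J1

β2 stroke→Sf1  (source Sf1 imposes f)
β3 stroke→Sf2  (source Sf2 imposes f)
β4 stroke→I1  (I1 outputs flow p/I1)
β5 stroke→J1  (C1: C, integral causality)
β0 stroke→J2  (J1 needs exactly one f-in)
β1 stroke→R1  (common-e at J2 fixed by 0)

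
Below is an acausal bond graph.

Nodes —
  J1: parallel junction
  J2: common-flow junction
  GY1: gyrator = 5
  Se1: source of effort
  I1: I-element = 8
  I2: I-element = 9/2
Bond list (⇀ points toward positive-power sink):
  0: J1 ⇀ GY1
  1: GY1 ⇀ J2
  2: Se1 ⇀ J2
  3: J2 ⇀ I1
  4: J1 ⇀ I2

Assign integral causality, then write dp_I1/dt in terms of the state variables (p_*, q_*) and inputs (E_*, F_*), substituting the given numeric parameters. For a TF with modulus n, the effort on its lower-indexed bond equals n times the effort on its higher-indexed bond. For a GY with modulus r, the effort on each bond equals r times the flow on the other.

β2 |J2  (Se1 fixes effort; stroke away)
β3 |I1  (I1: I, integral causality)
β1 |J2  (J2 flow already set via bond 3)
β0 |J1  (GY GY1: same side as bond 1)
β4 |I2  (J1 effort already set via bond 0)

dp_I1/dt = E_Se1 - 10*p_I2/9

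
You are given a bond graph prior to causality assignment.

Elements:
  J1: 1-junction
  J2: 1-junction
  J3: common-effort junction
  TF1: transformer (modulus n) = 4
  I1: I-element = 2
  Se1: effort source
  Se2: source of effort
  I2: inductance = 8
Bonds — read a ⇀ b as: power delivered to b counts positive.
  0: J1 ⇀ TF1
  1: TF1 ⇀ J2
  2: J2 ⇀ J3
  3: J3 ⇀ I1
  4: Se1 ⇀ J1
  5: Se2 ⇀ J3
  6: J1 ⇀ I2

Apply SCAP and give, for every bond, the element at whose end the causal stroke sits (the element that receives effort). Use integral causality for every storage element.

b4 stroke→J1  (Se1: effort source, stroke at far end)
b5 stroke→J3  (Se2 (Se) sets effort on bond)
b2 stroke→J2  (0-jn J3 has e-setter on 5)
b3 stroke→I1  (common-e at J3 fixed by 5)
b1 stroke→TF1  (only one flow-in slot at J2)
b0 stroke→J1  (TF1: transformer flips bond 1)
b6 stroke→I2  (only one flow-in slot at J1)

#0 stroke at J1
#1 stroke at TF1
#2 stroke at J2
#3 stroke at I1
#4 stroke at J1
#5 stroke at J3
#6 stroke at I2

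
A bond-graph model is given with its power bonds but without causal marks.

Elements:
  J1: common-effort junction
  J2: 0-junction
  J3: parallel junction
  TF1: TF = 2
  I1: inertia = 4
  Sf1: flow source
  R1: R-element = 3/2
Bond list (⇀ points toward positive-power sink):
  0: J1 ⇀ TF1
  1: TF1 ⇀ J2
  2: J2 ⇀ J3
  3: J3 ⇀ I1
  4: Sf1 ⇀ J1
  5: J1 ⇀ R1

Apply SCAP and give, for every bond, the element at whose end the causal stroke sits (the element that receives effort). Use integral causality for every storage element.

β0 →TF1
β1 →J2
β2 →J3
β3 →I1
β4 →Sf1
β5 →J1

β4 |Sf1  (source Sf1 imposes f)
β3 |I1  (I1 outputs flow p/I1)
β2 |J3  (J3: last free bond brings effort in)
β1 |J2  (J2 needs exactly one e-in)
β0 |TF1  (TF TF1: opposite of bond 1)
β5 |J1  (J1 needs exactly one e-in)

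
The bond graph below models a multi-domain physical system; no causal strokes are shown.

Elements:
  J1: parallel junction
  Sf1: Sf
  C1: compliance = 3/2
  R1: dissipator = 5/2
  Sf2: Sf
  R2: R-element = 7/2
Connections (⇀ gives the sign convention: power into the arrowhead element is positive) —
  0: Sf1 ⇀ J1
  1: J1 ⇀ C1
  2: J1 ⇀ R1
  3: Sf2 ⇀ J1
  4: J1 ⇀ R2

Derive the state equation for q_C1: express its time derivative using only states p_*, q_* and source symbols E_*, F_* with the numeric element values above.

#0 →Sf1  (Sf1: flow source, stroke at near end)
#3 →Sf2  (Sf2 (Sf) sets flow on bond)
#1 →J1  (C1: C, integral causality)
#2 →R1  (J1 effort already set via bond 1)
#4 →R2  (common-e at J1 fixed by 1)

dq_C1/dt = F_Sf1 + F_Sf2 - 16*q_C1/35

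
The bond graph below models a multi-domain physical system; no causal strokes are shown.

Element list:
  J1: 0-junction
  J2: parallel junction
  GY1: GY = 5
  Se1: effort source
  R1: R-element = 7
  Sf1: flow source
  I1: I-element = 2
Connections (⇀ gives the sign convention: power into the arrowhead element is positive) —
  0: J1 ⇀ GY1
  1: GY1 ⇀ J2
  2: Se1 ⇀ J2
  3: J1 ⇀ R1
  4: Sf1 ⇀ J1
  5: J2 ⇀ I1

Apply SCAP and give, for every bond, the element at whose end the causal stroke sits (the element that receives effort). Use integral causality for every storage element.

β0 stroke→GY1
β1 stroke→GY1
β2 stroke→J2
β3 stroke→J1
β4 stroke→Sf1
β5 stroke→I1

β2 stroke→J2  (Se1 (Se) sets effort on bond)
β4 stroke→Sf1  (Sf1: flow source, stroke at near end)
β1 stroke→GY1  (J2: bond 2 brought effort, rest push out)
β5 stroke→I1  (J2: bond 2 brought effort, rest push out)
β0 stroke→GY1  (GY1: gyrator matches bond 1)
β3 stroke→J1  (J1 needs exactly one e-in)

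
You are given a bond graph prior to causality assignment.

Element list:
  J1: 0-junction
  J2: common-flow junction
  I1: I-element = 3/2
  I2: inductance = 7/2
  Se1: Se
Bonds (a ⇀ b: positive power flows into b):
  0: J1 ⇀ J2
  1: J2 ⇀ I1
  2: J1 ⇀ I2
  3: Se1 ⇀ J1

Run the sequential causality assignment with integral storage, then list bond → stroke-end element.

bond 0 |J2
bond 1 |I1
bond 2 |I2
bond 3 |J1

bond 3 stroke→J1  (source Se1 imposes e)
bond 0 stroke→J2  (J1: bond 3 brought effort, rest push out)
bond 2 stroke→I2  (J1: bond 3 brought effort, rest push out)
bond 1 stroke→I1  (J2 needs exactly one f-in)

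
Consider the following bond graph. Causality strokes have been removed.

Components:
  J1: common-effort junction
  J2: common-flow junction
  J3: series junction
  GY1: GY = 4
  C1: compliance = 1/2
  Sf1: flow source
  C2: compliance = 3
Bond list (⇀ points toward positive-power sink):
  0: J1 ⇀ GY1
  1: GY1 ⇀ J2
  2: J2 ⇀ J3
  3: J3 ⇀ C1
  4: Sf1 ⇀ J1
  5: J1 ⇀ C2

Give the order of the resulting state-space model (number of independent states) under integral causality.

2  (C1, C2 all integral)

bond 4 →Sf1  (Sf1: flow source, stroke at near end)
bond 3 →J3  (C1 outputs effort q/C1)
bond 2 →J2  (J3 needs exactly one f-in)
bond 1 →GY1  (J2 needs exactly one f-in)
bond 0 →GY1  (GY1: gyrator matches bond 1)
bond 5 →J1  (closing 0-jn rule on J1)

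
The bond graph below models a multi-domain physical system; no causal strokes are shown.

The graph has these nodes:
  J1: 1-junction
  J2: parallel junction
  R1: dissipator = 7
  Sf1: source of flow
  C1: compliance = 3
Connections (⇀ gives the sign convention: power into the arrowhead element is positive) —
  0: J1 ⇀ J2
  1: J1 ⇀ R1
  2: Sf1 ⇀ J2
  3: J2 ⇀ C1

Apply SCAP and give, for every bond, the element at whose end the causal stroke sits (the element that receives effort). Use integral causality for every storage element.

β0 |J1
β1 |R1
β2 |Sf1
β3 |J2

b2 |Sf1  (Sf1 (Sf) sets flow on bond)
b3 |J2  (C1 outputs effort q/C1)
b0 |J1  (common-e at J2 fixed by 3)
b1 |R1  (closing 1-jn rule on J1)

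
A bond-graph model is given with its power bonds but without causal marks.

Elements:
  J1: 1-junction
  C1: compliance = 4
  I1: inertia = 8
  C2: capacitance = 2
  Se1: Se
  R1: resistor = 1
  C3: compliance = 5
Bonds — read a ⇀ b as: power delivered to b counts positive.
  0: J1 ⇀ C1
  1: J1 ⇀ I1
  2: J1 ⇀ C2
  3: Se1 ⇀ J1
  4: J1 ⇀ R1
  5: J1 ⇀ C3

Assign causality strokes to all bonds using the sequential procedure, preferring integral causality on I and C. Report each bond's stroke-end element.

#3 stroke→J1  (Se1 (Se) sets effort on bond)
#0 stroke→J1  (C1 outputs effort q/C1)
#1 stroke→I1  (I1: I, integral causality)
#2 stroke→J1  (J1: bond 1 brought flow, rest push out)
#4 stroke→J1  (1-jn J1 has f-setter on 1)
#5 stroke→J1  (J1: bond 1 brought flow, rest push out)

#0 |J1
#1 |I1
#2 |J1
#3 |J1
#4 |J1
#5 |J1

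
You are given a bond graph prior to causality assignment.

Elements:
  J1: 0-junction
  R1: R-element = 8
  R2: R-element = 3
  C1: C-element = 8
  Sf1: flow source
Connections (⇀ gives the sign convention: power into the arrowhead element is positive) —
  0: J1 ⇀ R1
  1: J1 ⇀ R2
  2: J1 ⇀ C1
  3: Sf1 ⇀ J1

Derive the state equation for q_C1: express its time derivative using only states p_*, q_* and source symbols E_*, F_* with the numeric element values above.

dq_C1/dt = F_Sf1 - 11*q_C1/192

#3 |Sf1  (Sf1: flow source, stroke at near end)
#2 |J1  (C1: C, integral causality)
#0 |R1  (0-jn J1 has e-setter on 2)
#1 |R2  (common-e at J1 fixed by 2)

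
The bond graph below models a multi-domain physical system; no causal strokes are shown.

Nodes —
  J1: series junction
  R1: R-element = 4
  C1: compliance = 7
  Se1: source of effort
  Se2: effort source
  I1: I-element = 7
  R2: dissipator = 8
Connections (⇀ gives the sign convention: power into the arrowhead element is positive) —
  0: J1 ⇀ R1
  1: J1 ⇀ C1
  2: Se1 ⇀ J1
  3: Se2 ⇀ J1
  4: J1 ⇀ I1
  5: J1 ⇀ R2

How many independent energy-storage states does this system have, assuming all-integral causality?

bond 2 stroke→J1  (Se1 fixes effort; stroke away)
bond 3 stroke→J1  (Se2 (Se) sets effort on bond)
bond 1 stroke→J1  (C1: C, integral causality)
bond 4 stroke→I1  (prefer integral on I1)
bond 0 stroke→J1  (J1: bond 4 brought flow, rest push out)
bond 5 stroke→J1  (common-f at J1 fixed by 4)

2  (C1, I1 all integral)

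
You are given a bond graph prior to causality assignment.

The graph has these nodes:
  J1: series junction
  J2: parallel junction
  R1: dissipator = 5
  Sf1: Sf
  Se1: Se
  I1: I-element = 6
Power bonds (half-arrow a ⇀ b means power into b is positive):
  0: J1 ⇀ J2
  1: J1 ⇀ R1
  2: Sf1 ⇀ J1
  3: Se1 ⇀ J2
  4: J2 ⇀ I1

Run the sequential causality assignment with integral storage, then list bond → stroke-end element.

#0 |J1
#1 |J1
#2 |Sf1
#3 |J2
#4 |I1

bond 2 stroke→Sf1  (Sf1: flow source, stroke at near end)
bond 3 stroke→J2  (source Se1 imposes e)
bond 0 stroke→J1  (J1 flow already set via bond 2)
bond 1 stroke→J1  (J1 flow already set via bond 2)
bond 4 stroke→I1  (common-e at J2 fixed by 3)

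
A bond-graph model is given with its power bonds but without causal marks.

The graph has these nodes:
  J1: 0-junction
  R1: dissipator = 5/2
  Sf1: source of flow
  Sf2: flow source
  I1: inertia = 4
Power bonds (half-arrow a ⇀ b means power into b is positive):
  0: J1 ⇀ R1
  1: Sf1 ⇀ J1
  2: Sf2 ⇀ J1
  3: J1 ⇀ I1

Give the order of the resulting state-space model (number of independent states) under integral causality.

bond 1 |Sf1  (Sf1 fixes flow; stroke at Sf1)
bond 2 |Sf2  (Sf2 fixes flow; stroke at Sf2)
bond 3 |I1  (prefer integral on I1)
bond 0 |J1  (J1 needs exactly one e-in)

1  (I1 all integral)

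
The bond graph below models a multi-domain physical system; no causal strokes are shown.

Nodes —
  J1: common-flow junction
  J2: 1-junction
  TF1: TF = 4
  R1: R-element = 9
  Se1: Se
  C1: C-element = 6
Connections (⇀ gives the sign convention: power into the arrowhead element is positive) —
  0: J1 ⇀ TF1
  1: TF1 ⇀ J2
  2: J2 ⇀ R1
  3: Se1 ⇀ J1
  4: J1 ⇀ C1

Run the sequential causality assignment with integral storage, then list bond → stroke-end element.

b0 →TF1
b1 →J2
b2 →R1
b3 →J1
b4 →J1

β3 →J1  (source Se1 imposes e)
β4 →J1  (C1 outputs effort q/C1)
β0 →TF1  (J1 needs exactly one f-in)
β1 →J2  (TF1 one-in-one-out from 0)
β2 →R1  (J2: last free bond brings flow in)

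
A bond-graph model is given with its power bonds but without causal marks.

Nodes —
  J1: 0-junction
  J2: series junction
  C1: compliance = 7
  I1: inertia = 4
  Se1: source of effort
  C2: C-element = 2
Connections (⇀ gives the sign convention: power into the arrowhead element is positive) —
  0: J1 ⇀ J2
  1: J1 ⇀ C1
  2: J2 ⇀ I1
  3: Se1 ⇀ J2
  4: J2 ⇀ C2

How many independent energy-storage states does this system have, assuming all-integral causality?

b3 →J2  (source Se1 imposes e)
b1 →J1  (prefer integral on C1)
b0 →J2  (common-e at J1 fixed by 1)
b2 →I1  (I1 outputs flow p/I1)
b4 →J2  (J2 flow already set via bond 2)

3  (C1, C2, I1 all integral)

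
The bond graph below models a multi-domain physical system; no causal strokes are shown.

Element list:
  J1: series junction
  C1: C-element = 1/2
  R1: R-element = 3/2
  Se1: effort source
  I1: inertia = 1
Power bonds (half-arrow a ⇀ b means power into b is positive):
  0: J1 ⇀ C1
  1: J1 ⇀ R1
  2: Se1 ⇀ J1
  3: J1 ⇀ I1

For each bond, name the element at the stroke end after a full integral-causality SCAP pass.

#2 stroke→J1  (Se1: effort source, stroke at far end)
#0 stroke→J1  (C1 integral (e out))
#3 stroke→I1  (I1 integral (f out))
#1 stroke→J1  (common-f at J1 fixed by 3)

β0 |J1
β1 |J1
β2 |J1
β3 |I1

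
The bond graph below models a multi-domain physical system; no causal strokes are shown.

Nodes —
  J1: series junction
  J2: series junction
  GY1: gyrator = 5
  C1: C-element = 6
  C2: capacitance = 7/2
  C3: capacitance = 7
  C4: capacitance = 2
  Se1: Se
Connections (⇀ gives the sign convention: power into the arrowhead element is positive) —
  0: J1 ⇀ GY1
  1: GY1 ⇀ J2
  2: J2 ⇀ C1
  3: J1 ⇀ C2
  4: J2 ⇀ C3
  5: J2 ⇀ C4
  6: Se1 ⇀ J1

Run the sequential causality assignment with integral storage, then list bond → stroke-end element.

#0 |GY1
#1 |GY1
#2 |J2
#3 |J1
#4 |J2
#5 |J2
#6 |J1

b6 stroke→J1  (Se1 fixes effort; stroke away)
b2 stroke→J2  (C1 integral (e out))
b3 stroke→J1  (prefer integral on C2)
b0 stroke→GY1  (only one flow-in slot at J1)
b1 stroke→GY1  (through GY1, causality inverts; strokes same side of GY1)
b4 stroke→J2  (1-jn J2 has f-setter on 1)
b5 stroke→J2  (J2: bond 1 brought flow, rest push out)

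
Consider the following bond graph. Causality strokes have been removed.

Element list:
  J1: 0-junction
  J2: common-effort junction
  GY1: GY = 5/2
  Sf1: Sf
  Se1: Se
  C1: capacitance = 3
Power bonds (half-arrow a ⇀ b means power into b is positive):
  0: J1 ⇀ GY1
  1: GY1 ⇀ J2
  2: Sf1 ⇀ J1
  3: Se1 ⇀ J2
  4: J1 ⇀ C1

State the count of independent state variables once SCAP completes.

1  (C1 all integral)

#2 →Sf1  (Sf1 fixes flow; stroke at Sf1)
#3 →J2  (Se1: effort source, stroke at far end)
#1 →GY1  (common-e at J2 fixed by 3)
#0 →GY1  (GY1 both-in/both-out from 1)
#4 →J1  (only one effort-in slot at J1)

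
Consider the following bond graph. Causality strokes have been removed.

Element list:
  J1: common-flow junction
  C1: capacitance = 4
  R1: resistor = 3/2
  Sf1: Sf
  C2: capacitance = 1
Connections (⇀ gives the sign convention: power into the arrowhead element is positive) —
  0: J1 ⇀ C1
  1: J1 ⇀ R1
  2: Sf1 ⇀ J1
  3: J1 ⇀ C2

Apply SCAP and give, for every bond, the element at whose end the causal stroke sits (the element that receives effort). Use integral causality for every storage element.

#0 stroke at J1
#1 stroke at J1
#2 stroke at Sf1
#3 stroke at J1

#2 |Sf1  (Sf1 fixes flow; stroke at Sf1)
#0 |J1  (common-f at J1 fixed by 2)
#1 |J1  (1-jn J1 has f-setter on 2)
#3 |J1  (common-f at J1 fixed by 2)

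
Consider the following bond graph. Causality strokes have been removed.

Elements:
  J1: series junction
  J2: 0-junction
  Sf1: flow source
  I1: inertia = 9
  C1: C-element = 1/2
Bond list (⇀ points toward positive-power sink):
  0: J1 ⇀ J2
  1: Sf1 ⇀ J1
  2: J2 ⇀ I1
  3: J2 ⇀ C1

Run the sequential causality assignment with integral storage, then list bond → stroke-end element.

bond 1 →Sf1  (Sf1: flow source, stroke at near end)
bond 0 →J1  (common-f at J1 fixed by 1)
bond 2 →I1  (prefer integral on I1)
bond 3 →J2  (J2 needs exactly one e-in)

b0 |J1
b1 |Sf1
b2 |I1
b3 |J2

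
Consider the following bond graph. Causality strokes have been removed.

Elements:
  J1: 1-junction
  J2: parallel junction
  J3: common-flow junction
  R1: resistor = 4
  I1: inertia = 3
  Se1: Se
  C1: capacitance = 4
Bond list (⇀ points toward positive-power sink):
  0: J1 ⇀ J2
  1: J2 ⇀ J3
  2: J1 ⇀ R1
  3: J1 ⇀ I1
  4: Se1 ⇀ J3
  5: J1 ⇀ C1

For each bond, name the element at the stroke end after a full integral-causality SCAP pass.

#4 stroke→J3  (Se1: effort source, stroke at far end)
#1 stroke→J2  (J3 needs exactly one f-in)
#0 stroke→J1  (J2: bond 1 brought effort, rest push out)
#3 stroke→I1  (I1: I, integral causality)
#2 stroke→J1  (common-f at J1 fixed by 3)
#5 stroke→J1  (1-jn J1 has f-setter on 3)

#0 →J1
#1 →J2
#2 →J1
#3 →I1
#4 →J3
#5 →J1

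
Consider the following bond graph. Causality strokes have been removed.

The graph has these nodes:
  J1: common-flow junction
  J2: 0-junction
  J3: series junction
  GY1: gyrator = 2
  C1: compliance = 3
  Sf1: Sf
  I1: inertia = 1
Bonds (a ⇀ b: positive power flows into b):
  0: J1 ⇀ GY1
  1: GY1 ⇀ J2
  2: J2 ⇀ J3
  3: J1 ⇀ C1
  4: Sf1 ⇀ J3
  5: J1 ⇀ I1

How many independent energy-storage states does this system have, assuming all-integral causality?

2  (C1, I1 all integral)

bond 4 stroke at Sf1  (Sf1: flow source, stroke at near end)
bond 2 stroke at J3  (J3: bond 4 brought flow, rest push out)
bond 1 stroke at J2  (J2 needs exactly one e-in)
bond 0 stroke at J1  (GY1: gyrator matches bond 1)
bond 3 stroke at J1  (C1 integral (e out))
bond 5 stroke at I1  (closing 1-jn rule on J1)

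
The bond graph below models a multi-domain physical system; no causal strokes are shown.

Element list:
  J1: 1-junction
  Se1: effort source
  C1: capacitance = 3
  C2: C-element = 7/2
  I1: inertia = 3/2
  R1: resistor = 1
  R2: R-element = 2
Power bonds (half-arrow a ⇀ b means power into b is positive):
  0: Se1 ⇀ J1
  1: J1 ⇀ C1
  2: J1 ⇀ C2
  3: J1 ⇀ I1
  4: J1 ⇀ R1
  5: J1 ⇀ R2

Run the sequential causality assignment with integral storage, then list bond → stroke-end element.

bond 0 |J1  (source Se1 imposes e)
bond 1 |J1  (C1: C, integral causality)
bond 2 |J1  (C2: C, integral causality)
bond 3 |I1  (I1 outputs flow p/I1)
bond 4 |J1  (1-jn J1 has f-setter on 3)
bond 5 |J1  (J1: bond 3 brought flow, rest push out)

#0 stroke at J1
#1 stroke at J1
#2 stroke at J1
#3 stroke at I1
#4 stroke at J1
#5 stroke at J1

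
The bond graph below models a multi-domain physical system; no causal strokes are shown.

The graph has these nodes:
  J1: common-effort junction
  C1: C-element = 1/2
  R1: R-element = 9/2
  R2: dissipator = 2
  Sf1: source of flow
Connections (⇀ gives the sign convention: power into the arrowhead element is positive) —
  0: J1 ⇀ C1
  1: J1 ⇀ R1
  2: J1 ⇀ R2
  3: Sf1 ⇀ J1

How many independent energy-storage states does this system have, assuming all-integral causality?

#3 stroke at Sf1  (source Sf1 imposes f)
#0 stroke at J1  (C1 integral (e out))
#1 stroke at R1  (J1: bond 0 brought effort, rest push out)
#2 stroke at R2  (J1 effort already set via bond 0)

1  (C1 all integral)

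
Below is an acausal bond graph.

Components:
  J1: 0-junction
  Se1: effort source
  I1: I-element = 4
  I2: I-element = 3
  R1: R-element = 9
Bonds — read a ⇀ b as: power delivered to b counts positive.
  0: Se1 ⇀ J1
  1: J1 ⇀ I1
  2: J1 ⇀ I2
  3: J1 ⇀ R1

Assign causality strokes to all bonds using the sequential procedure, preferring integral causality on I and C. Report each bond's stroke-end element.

#0 →J1
#1 →I1
#2 →I2
#3 →R1

#0 |J1  (Se1: effort source, stroke at far end)
#1 |I1  (J1: bond 0 brought effort, rest push out)
#2 |I2  (0-jn J1 has e-setter on 0)
#3 |R1  (common-e at J1 fixed by 0)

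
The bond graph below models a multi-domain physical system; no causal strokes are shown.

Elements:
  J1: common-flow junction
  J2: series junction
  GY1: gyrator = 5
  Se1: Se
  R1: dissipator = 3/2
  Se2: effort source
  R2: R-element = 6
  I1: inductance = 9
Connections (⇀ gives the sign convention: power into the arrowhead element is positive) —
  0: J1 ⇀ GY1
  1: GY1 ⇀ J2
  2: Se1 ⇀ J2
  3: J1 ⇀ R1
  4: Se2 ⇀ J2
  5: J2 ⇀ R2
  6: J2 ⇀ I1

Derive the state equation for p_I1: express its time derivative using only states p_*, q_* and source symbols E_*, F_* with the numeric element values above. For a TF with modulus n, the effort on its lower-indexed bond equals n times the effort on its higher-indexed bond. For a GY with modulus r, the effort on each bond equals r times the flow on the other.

dp_I1/dt = E_Se1 + E_Se2 - 68*p_I1/27

bond 2 stroke at J2  (Se1 (Se) sets effort on bond)
bond 4 stroke at J2  (Se2 fixes effort; stroke away)
bond 6 stroke at I1  (I1: I, integral causality)
bond 1 stroke at J2  (common-f at J2 fixed by 6)
bond 5 stroke at J2  (J2: bond 6 brought flow, rest push out)
bond 0 stroke at J1  (GY1: gyrator matches bond 1)
bond 3 stroke at R1  (closing 1-jn rule on J1)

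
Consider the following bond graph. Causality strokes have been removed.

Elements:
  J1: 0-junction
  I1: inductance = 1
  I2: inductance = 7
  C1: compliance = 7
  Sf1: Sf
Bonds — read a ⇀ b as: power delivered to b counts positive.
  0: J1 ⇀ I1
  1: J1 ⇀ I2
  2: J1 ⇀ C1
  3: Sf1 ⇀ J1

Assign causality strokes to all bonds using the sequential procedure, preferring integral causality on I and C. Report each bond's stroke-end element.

b3 stroke→Sf1  (source Sf1 imposes f)
b0 stroke→I1  (I1 outputs flow p/I1)
b1 stroke→I2  (I2: I, integral causality)
b2 stroke→J1  (only one effort-in slot at J1)

bond 0 |I1
bond 1 |I2
bond 2 |J1
bond 3 |Sf1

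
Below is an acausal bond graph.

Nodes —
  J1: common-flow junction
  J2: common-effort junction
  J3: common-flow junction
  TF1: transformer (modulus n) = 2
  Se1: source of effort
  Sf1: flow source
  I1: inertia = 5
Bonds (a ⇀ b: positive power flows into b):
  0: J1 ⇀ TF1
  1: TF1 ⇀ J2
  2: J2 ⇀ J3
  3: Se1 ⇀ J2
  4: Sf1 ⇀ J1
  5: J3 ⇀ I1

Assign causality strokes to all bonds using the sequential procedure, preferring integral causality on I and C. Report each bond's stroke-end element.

bond 3 |J2  (Se1: effort source, stroke at far end)
bond 4 |Sf1  (Sf1 (Sf) sets flow on bond)
bond 0 |J1  (J1: bond 4 brought flow, rest push out)
bond 1 |TF1  (common-e at J2 fixed by 3)
bond 2 |J3  (J2: bond 3 brought effort, rest push out)
bond 5 |I1  (J3 needs exactly one f-in)

β0 →J1
β1 →TF1
β2 →J3
β3 →J2
β4 →Sf1
β5 →I1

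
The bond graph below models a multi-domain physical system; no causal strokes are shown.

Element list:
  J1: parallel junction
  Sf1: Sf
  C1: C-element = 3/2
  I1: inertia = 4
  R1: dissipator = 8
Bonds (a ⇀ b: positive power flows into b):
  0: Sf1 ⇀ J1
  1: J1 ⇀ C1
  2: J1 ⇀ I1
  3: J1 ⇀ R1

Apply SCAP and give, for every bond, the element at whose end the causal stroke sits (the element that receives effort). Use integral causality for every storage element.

b0 |Sf1
b1 |J1
b2 |I1
b3 |R1

b0 →Sf1  (Sf1 (Sf) sets flow on bond)
b1 →J1  (C1 integral (e out))
b2 →I1  (common-e at J1 fixed by 1)
b3 →R1  (common-e at J1 fixed by 1)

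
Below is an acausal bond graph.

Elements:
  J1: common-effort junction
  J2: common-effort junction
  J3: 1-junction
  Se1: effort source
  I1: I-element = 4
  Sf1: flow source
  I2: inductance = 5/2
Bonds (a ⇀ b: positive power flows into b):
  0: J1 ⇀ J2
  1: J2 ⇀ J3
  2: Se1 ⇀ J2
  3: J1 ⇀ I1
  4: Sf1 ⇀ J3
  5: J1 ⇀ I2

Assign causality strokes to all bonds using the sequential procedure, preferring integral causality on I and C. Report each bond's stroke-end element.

#2 stroke at J2  (Se1 (Se) sets effort on bond)
#4 stroke at Sf1  (source Sf1 imposes f)
#0 stroke at J1  (J2 effort already set via bond 2)
#1 stroke at J3  (J2 effort already set via bond 2)
#3 stroke at I1  (J1: bond 0 brought effort, rest push out)
#5 stroke at I2  (0-jn J1 has e-setter on 0)

#0 |J1
#1 |J3
#2 |J2
#3 |I1
#4 |Sf1
#5 |I2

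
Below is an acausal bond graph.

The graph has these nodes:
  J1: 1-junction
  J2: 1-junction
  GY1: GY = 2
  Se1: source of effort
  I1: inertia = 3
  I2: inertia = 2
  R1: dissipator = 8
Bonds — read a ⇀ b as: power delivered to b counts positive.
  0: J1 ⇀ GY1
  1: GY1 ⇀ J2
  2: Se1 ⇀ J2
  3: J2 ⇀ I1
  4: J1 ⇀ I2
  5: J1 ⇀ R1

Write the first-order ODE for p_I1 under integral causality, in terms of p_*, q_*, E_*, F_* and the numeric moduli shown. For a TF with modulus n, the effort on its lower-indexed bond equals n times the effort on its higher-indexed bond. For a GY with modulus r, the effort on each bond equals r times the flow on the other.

b2 stroke→J2  (source Se1 imposes e)
b3 stroke→I1  (I1 integral (f out))
b1 stroke→J2  (1-jn J2 has f-setter on 3)
b0 stroke→J1  (GY1: gyrator matches bond 1)
b4 stroke→I2  (prefer integral on I2)
b5 stroke→J1  (1-jn J1 has f-setter on 4)

dp_I1/dt = E_Se1 + p_I2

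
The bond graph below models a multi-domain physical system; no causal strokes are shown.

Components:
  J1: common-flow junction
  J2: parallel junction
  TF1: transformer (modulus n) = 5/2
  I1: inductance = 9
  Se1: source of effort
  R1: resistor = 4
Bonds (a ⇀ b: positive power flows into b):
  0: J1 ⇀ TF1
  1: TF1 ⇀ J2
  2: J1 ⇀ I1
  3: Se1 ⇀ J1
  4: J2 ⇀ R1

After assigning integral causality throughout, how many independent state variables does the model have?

#3 →J1  (Se1 fixes effort; stroke away)
#2 →I1  (I1 integral (f out))
#0 →J1  (J1: bond 2 brought flow, rest push out)
#1 →TF1  (TF TF1: opposite of bond 0)
#4 →J2  (J2 needs exactly one e-in)

1  (I1 all integral)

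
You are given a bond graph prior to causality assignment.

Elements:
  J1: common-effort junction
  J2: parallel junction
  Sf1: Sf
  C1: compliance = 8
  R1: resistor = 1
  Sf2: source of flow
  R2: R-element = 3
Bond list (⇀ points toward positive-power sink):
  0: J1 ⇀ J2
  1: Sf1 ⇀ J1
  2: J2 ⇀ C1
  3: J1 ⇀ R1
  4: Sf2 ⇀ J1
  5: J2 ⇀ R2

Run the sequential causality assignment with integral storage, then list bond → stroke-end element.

bond 0 stroke→J1
bond 1 stroke→Sf1
bond 2 stroke→J2
bond 3 stroke→R1
bond 4 stroke→Sf2
bond 5 stroke→R2

bond 1 →Sf1  (Sf1: flow source, stroke at near end)
bond 4 →Sf2  (Sf2: flow source, stroke at near end)
bond 2 →J2  (C1: C, integral causality)
bond 0 →J1  (J2 effort already set via bond 2)
bond 5 →R2  (J2: bond 2 brought effort, rest push out)
bond 3 →R1  (J1: bond 0 brought effort, rest push out)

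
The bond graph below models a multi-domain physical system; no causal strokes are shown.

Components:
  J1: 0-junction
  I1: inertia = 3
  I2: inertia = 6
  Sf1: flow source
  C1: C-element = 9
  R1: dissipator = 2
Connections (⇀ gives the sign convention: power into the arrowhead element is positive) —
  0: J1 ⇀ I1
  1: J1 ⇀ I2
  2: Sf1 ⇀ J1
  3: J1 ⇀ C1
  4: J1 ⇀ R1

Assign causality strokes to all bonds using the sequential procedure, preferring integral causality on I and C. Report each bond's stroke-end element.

b0 |I1
b1 |I2
b2 |Sf1
b3 |J1
b4 |R1

#2 |Sf1  (Sf1: flow source, stroke at near end)
#0 |I1  (I1 integral (f out))
#1 |I2  (I2: I, integral causality)
#3 |J1  (C1 outputs effort q/C1)
#4 |R1  (J1 effort already set via bond 3)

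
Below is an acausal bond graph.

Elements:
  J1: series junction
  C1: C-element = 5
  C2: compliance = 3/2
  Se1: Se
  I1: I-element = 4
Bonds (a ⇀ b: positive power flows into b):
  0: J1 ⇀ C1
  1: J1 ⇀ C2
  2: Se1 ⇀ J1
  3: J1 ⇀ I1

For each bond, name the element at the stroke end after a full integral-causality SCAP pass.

bond 0 stroke→J1
bond 1 stroke→J1
bond 2 stroke→J1
bond 3 stroke→I1

bond 2 |J1  (source Se1 imposes e)
bond 0 |J1  (C1 integral (e out))
bond 1 |J1  (C2 outputs effort q/C2)
bond 3 |I1  (J1: last free bond brings flow in)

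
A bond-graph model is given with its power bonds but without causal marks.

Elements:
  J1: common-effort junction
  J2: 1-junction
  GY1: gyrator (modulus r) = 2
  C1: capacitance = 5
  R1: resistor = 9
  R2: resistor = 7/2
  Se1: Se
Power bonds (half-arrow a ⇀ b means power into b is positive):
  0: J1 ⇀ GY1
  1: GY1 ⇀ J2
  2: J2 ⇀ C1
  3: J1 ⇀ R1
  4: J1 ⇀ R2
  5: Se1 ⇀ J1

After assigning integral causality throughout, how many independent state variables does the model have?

β5 →J1  (source Se1 imposes e)
β0 →GY1  (J1 effort already set via bond 5)
β3 →R1  (0-jn J1 has e-setter on 5)
β4 →R2  (common-e at J1 fixed by 5)
β1 →GY1  (GY1 both-in/both-out from 0)
β2 →J2  (J2: bond 1 brought flow, rest push out)

1  (C1 all integral)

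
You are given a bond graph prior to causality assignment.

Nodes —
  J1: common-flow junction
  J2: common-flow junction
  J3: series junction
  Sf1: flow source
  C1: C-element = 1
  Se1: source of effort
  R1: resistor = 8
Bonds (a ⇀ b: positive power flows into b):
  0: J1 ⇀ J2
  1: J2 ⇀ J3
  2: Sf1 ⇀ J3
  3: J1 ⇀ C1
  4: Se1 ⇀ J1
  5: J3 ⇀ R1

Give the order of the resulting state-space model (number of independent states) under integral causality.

b2 stroke at Sf1  (Sf1: flow source, stroke at near end)
b4 stroke at J1  (Se1 (Se) sets effort on bond)
b1 stroke at J3  (1-jn J3 has f-setter on 2)
b5 stroke at J3  (J3 flow already set via bond 2)
b0 stroke at J2  (J2 flow already set via bond 1)
b3 stroke at J1  (1-jn J1 has f-setter on 0)

1  (C1 all integral)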